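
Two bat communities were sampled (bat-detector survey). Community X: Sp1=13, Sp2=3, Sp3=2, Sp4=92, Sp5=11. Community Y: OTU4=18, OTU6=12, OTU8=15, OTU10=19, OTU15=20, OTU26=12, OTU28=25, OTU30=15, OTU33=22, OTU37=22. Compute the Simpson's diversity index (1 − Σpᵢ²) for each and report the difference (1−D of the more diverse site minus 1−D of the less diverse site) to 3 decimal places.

Community X: N=121, proportions 0.10744, 0.02479, 0.01653, 0.76033, 0.09091, giving 1−D = 0.40120 (working shown to 5 dp, full precision carried).
Community Y: N=180, proportions 0.1, 0.06667, 0.08333, 0.10556, 0.11111, 0.06667, 0.13889, 0.08333, 0.12222, 0.12222, giving 1−D = 0.89457.
Difference = |0.40120 − 0.89457| = 0.49337, i.e. 0.493 to 3 decimal places.

0.493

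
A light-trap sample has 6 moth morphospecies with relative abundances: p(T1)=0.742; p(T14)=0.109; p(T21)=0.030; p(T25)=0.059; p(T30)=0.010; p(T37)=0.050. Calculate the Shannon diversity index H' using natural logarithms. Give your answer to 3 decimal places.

Each pᵢ ln pᵢ term (working shown to 5 dp, full precision carried): 0.742×(-0.29841)=-0.22142, 0.109×(-2.21641)=-0.24159, 0.03×(-3.50656)=-0.10520, 0.059×(-2.83022)=-0.16698, 0.01×(-4.60517)=-0.04605, 0.05×(-2.99573)=-0.14979.
Sum = -0.93102, so H' = 0.931.

0.931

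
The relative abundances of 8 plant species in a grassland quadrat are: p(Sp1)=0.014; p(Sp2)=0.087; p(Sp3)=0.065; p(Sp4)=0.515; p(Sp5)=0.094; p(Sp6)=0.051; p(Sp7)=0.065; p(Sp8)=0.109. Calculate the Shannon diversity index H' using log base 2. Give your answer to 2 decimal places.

Each pᵢ log₂ pᵢ term (working shown to 4 dp, full precision carried): 0.014×(-6.1584)=-0.0862, 0.087×(-3.5228)=-0.3065, 0.065×(-3.9434)=-0.2563, 0.515×(-0.9574)=-0.4930, 0.094×(-3.4112)=-0.3207, 0.051×(-4.2934)=-0.2190, 0.065×(-3.9434)=-0.2563, 0.109×(-3.1976)=-0.3485.
Sum = -2.2865, so H' = 2.29.

2.29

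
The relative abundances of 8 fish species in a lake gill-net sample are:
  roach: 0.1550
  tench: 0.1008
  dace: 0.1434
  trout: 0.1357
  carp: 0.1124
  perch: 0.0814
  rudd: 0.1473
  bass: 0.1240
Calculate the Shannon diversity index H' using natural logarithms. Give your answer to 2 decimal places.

2.06

Each pᵢ ln pᵢ term (working shown to 4 dp, full precision carried): 0.155×(-1.8643)=-0.2890, 0.1008×(-2.2946)=-0.2313, 0.1434×(-1.9421)=-0.2785, 0.1357×(-1.9973)=-0.2710, 0.1124×(-2.1857)=-0.2457, 0.0814×(-2.5084)=-0.2042, 0.1473×(-1.9153)=-0.2821, 0.124×(-2.0875)=-0.2588.
Sum = -2.0606, so H' = 2.06.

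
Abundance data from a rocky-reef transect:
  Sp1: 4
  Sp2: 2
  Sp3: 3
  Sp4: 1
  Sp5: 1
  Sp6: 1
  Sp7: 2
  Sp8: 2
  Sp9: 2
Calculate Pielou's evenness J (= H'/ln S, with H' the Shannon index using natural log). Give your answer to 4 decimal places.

Total N = 4+2+3+1+1+1+2+2+2 = 18, so the proportions are 0.222222, 0.111111, 0.166667, 0.055556, 0.055556, 0.055556, 0.111111, 0.111111, 0.111111 (working shown to 6 dp, full precision carried).
H' = −Σ pᵢ ln pᵢ = −((-0.334239) + (-0.244136) + (-0.298627) + (-0.160576) + (-0.160576) + (-0.160576) + (-0.244136) + (-0.244136) + (-0.244136)) = 2.091139.
With S = 9 species, ln S = 2.197225, so J = 2.091139/2.197225 = 0.951718, i.e. 0.9517 to 4 decimal places.

0.9517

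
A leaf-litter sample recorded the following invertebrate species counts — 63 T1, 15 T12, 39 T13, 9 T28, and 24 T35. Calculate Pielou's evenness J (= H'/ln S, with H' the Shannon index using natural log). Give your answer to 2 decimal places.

0.87

Total N = 63+15+39+9+24 = 150, so the proportions are 0.42, 0.1, 0.26, 0.06, 0.16 (working shown to 4 dp, full precision carried).
H' = −Σ pᵢ ln pᵢ = −((-0.3644) + (-0.2303) + (-0.3502) + (-0.1688) + (-0.2932)) = 1.4069.
With S = 5 species, ln S = 1.6094, so J = 1.4069/1.6094 = 0.8741, i.e. 0.87 to 2 decimal places.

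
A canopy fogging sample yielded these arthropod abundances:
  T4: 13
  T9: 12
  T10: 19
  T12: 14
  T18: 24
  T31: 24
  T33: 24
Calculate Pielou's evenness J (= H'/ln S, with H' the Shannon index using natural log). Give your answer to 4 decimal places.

0.9800

Total N = 13+12+19+14+24+24+24 = 130, so the proportions are 0.1, 0.092308, 0.146154, 0.107692, 0.184615, 0.184615, 0.184615 (working shown to 6 dp, full precision carried).
H' = −Σ pᵢ ln pᵢ = −((-0.230259) + (-0.219935) + (-0.281068) + (-0.239990) + (-0.311904) + (-0.311904) + (-0.311904)) = 1.906963.
With S = 7 species, ln S = 1.945910, so J = 1.906963/1.945910 = 0.979985, i.e. 0.9800 to 4 decimal places.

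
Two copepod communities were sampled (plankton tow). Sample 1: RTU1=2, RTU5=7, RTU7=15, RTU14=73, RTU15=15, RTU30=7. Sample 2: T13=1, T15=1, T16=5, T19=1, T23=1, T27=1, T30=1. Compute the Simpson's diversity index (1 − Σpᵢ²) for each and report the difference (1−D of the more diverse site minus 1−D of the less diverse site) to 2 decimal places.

0.16

Sample 1: N=119, proportions 0.0168, 0.0588, 0.1261, 0.6134, 0.1261, 0.0588, giving 1−D = 0.5847 (working shown to 4 dp, full precision carried).
Sample 2: N=11, proportions 0.0909, 0.0909, 0.4545, 0.0909, 0.0909, 0.0909, 0.0909, giving 1−D = 0.7438.
Difference = |0.5847 − 0.7438| = 0.1591, i.e. 0.16 to 2 decimal places.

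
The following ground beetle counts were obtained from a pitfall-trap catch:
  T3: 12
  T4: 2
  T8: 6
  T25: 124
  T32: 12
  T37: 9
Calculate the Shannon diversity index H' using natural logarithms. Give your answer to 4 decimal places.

Total N = 12+2+6+124+12+9 = 165, so the proportions are 0.072727, 0.012121, 0.036364, 0.751515, 0.072727, 0.054545 (working shown to 6 dp, full precision carried).
Each pᵢ ln pᵢ term: 0.072727×(-2.621039)=-0.190621, 0.012121×(-4.412798)=-0.053488, 0.036364×(-3.314186)=-0.120516, 0.751515×(-0.285664)=-0.214681, 0.072727×(-2.621039)=-0.190621, 0.054545×(-2.908721)=-0.158658.
Sum = -0.928585, so H' = 0.9286.

0.9286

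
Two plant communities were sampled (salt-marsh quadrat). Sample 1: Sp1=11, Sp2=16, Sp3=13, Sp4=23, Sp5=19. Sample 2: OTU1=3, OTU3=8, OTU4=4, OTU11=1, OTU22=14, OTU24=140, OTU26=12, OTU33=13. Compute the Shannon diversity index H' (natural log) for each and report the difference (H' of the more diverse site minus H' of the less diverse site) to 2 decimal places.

0.49

Sample 1: N=82, proportions 0.1341, 0.1951, 0.1585, 0.2805, 0.2317, giving H' = 1.5757 (working shown to 4 dp, full precision carried).
Sample 2: N=195, proportions 0.0154, 0.041, 0.0205, 0.0051, 0.0718, 0.7179, 0.0615, 0.0667, giving H' = 1.0811.
Difference = |1.5757 − 1.0811| = 0.4946, i.e. 0.49 to 2 decimal places.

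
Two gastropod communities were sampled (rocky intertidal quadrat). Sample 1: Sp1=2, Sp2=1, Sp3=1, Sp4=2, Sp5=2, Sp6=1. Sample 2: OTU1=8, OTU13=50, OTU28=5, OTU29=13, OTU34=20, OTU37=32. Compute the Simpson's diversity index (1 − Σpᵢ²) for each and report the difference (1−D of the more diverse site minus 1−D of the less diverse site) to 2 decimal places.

0.07

Sample 1: N=9, proportions 0.22222, 0.11111, 0.11111, 0.22222, 0.22222, 0.11111, giving 1−D = 0.81481 (working shown to 5 dp, full precision carried).
Sample 2: N=128, proportions 0.0625, 0.39062, 0.03906, 0.10156, 0.15625, 0.25, giving 1−D = 0.74475.
Difference = |0.81481 − 0.74475| = 0.07006, i.e. 0.07 to 2 decimal places.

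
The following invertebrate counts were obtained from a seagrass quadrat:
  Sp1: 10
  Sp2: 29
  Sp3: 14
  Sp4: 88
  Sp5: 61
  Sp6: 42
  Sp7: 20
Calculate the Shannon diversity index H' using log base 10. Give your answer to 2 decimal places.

Total N = 10+29+14+88+61+42+20 = 264, so the proportions are 0.0379, 0.1098, 0.053, 0.3333, 0.2311, 0.1591, 0.0758 (working shown to 4 dp, full precision carried).
Each pᵢ log₁₀ pᵢ term: 0.0379×(-1.4216)=-0.0538, 0.1098×(-0.9592)=-0.1054, 0.053×(-1.2755)=-0.0676, 0.3333×(-0.4771)=-0.1590, 0.2311×(-0.6363)=-0.1470, 0.1591×(-0.7984)=-0.1270, 0.0758×(-1.1206)=-0.0849.
Sum = -0.7448, so H' = 0.74.

0.74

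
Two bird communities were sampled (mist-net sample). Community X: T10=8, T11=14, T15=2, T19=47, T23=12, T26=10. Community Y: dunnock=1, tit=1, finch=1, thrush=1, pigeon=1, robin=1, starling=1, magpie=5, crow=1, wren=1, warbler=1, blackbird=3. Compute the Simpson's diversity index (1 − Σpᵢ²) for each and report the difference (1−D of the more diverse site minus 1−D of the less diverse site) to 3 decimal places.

Community X: N=93, proportions 0.08602, 0.15054, 0.02151, 0.50538, 0.12903, 0.10753, giving 1−D = 0.68586 (working shown to 5 dp, full precision carried).
Community Y: N=18, proportions 0.05556, 0.05556, 0.05556, 0.05556, 0.05556, 0.05556, 0.05556, 0.27778, 0.05556, 0.05556, 0.05556, 0.16667, giving 1−D = 0.86420.
Difference = |0.68586 − 0.86420| = 0.17834, i.e. 0.178 to 3 decimal places.

0.178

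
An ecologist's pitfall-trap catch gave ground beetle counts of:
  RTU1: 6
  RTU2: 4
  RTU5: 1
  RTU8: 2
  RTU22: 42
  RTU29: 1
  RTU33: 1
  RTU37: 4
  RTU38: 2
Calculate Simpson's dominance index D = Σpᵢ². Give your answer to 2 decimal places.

0.46

Total N = 6+4+1+2+42+1+1+4+2 = 63, so the proportions are 0.0952, 0.0635, 0.0159, 0.0317, 0.6667, 0.0159, 0.0159, 0.0635, 0.0317 (working shown to 4 dp, full precision carried).
D = 0.0952² + 0.0635² + 0.0159² + 0.0317² + 0.6667² + 0.0159² + 0.0159² + 0.0635² + 0.0317² = 0.0091 + 0.0040 + 0.0003 + 0.0010 + 0.4444 + 0.0003 + 0.0003 + 0.0040 + 0.0010 = 0.4643.
To 2 decimal places, D = 0.46.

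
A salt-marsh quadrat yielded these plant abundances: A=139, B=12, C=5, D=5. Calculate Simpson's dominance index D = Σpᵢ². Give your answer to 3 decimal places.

0.753

Total N = 139+12+5+5 = 161, so the proportions are 0.86335, 0.07453, 0.03106, 0.03106 (working shown to 5 dp, full precision carried).
D = 0.86335² + 0.07453² + 0.03106² + 0.03106² = 0.74538 + 0.00556 + 0.00096 + 0.00096 = 0.75286.
To 3 decimal places, D = 0.753.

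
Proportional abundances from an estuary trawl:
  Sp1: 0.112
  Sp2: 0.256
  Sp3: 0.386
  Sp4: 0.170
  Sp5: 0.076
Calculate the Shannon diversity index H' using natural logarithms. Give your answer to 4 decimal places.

1.4585

Each pᵢ ln pᵢ term (working shown to 6 dp, full precision carried): 0.112×(-2.189256)=-0.245197, 0.256×(-1.362578)=-0.348820, 0.386×(-0.951918)=-0.367440, 0.17×(-1.771957)=-0.301233, 0.076×(-2.577022)=-0.195854.
Sum = -1.458543, so H' = 1.4585.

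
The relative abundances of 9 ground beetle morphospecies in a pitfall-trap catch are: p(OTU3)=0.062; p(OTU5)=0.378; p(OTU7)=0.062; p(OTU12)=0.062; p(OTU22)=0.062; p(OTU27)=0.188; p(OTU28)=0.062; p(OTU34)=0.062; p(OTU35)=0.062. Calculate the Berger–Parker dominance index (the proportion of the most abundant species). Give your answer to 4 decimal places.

0.3780

The largest proportion is 0.378, i.e. d = 0.3780 to 4 decimal places.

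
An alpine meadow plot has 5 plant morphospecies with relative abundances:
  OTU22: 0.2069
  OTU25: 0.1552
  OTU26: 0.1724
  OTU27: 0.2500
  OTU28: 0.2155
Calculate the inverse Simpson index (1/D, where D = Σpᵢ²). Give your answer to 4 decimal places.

4.8648

D = 0.2069² + 0.1552² + 0.1724² + 0.25² + 0.2155² = 0.04280761 + 0.02408704 + 0.02972176 + 0.06250000 + 0.04644025 = 0.20555666 (working shown to 8 dp, full precision carried).
So 1/D = 4.864839, i.e. 4.8648 to 4 decimal places.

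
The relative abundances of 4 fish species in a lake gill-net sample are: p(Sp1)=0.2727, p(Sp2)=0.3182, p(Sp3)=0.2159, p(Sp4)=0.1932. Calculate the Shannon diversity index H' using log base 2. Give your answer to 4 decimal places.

1.9726

Each pᵢ log₂ pᵢ term (working shown to 6 dp, full precision carried): 0.2727×(-1.874613)=-0.511207, 0.3182×(-1.651994)=-0.525665, 0.2159×(-2.211565)=-0.477477, 0.1932×(-2.371833)=-0.458238.
Sum = -1.972587, so H' = 1.9726.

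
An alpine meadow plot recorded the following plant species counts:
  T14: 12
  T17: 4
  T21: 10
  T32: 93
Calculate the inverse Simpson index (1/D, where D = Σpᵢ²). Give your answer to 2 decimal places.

Total N = 12+4+10+93 = 119, so the proportions are 0.10084, 0.03361, 0.08403, 0.78151 (working shown to 5 dp, full precision carried).
D = 0.10084² + 0.03361² + 0.08403² + 0.78151² = 0.01017 + 0.00113 + 0.00706 + 0.61076 = 0.62912.
So 1/D = 1.5895, i.e. 1.59 to 2 decimal places.

1.59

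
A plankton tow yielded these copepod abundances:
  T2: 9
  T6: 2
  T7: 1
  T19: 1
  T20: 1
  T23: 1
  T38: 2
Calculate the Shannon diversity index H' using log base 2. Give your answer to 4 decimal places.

2.1740

Total N = 9+2+1+1+1+1+2 = 17, so the proportions are 0.529412, 0.117647, 0.058824, 0.058824, 0.058824, 0.058824, 0.117647 (working shown to 6 dp, full precision carried).
Each pᵢ log₂ pᵢ term: 0.529412×(-0.917538)=-0.485755, 0.117647×(-3.087463)=-0.363231, 0.058824×(-4.087463)=-0.240439, 0.058824×(-4.087463)=-0.240439, 0.058824×(-4.087463)=-0.240439, 0.058824×(-4.087463)=-0.240439, 0.117647×(-3.087463)=-0.363231.
Sum = -2.173973, so H' = 2.1740.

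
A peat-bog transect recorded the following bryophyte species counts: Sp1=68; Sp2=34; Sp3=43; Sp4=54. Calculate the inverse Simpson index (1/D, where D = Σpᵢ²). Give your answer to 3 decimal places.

Total N = 68+34+43+54 = 199, so the proportions are 0.3417085, 0.1708543, 0.2160804, 0.2713568 (working shown to 7 dp, full precision carried).
D = 0.3417085² + 0.1708543² + 0.2160804² + 0.2713568² = 0.1167647 + 0.0291912 + 0.0466907 + 0.0736345 = 0.2662812.
So 1/D = 3.75543, i.e. 3.755 to 3 decimal places.

3.755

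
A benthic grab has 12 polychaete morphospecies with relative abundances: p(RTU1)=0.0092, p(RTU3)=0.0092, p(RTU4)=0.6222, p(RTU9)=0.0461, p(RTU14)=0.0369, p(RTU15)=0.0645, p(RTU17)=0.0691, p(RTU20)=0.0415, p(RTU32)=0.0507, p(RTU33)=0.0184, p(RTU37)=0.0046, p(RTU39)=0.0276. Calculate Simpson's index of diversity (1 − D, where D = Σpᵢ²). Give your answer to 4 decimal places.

D = 0.0092² + 0.0092² + 0.6222² + 0.0461² + 0.0369² + 0.0645² + 0.0691² + 0.0415² + 0.0507² + 0.0184² + 0.0046² + 0.0276² = 0.000085 + 0.000085 + 0.387133 + 0.002125 + 0.001362 + 0.004160 + 0.004775 + 0.001722 + 0.002570 + 0.000339 + 0.000021 + 0.000762 = 0.405138 (working shown to 6 dp, full precision carried).
So 1 − D = 0.594862, i.e. 0.5949 to 4 decimal places.

0.5949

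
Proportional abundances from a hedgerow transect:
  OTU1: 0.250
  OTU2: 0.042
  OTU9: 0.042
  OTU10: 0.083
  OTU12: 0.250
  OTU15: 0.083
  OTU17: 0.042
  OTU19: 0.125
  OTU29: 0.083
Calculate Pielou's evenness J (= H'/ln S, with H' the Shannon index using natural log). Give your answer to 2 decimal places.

H' = −Σ pᵢ ln pᵢ = −((-0.3466) + (-0.1331) + (-0.1331) + (-0.2066) + (-0.3466) + (-0.2066) + (-0.1331) + (-0.2599) + (-0.2066)) = 1.9722 (working shown to 4 dp, full precision carried).
With S = 9 species, ln S = 2.1972, so J = 1.9722/2.1972 = 0.8976, i.e. 0.90 to 2 decimal places.

0.90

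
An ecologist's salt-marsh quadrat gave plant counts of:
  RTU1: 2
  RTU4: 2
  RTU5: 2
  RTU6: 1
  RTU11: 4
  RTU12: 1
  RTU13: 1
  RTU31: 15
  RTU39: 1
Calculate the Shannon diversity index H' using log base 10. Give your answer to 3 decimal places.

Total N = 2+2+2+1+4+1+1+15+1 = 29, so the proportions are 0.06897, 0.06897, 0.06897, 0.03448, 0.13793, 0.03448, 0.03448, 0.51724, 0.03448 (working shown to 5 dp, full precision carried).
Each pᵢ log₁₀ pᵢ term: 0.06897×(-1.16137)=-0.08009, 0.06897×(-1.16137)=-0.08009, 0.06897×(-1.16137)=-0.08009, 0.03448×(-1.46240)=-0.05043, 0.13793×(-0.86034)=-0.11867, 0.03448×(-1.46240)=-0.05043, 0.03448×(-1.46240)=-0.05043, 0.51724×(-0.28631)=-0.14809, 0.03448×(-1.46240)=-0.05043.
Sum = -0.70875, so H' = 0.709.

0.709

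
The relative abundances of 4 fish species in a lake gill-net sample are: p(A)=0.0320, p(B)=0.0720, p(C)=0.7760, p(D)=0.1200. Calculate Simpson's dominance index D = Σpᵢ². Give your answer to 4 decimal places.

0.6228

D = 0.032² + 0.072² + 0.776² + 0.12² = 0.001024 + 0.005184 + 0.602176 + 0.014400 = 0.622784 (working shown to 6 dp, full precision carried).
To 4 decimal places, D = 0.6228.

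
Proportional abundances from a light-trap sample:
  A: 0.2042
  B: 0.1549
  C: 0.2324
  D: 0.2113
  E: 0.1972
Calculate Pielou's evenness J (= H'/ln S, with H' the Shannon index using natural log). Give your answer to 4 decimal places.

0.9948

H' = −Σ pᵢ ln pᵢ = −((-0.324403) + (-0.288885) + (-0.339140) + (-0.328461) + (-0.320161)) = 1.601051 (working shown to 6 dp, full precision carried).
With S = 5 species, ln S = 1.609438, so J = 1.601051/1.609438 = 0.994789, i.e. 0.9948 to 4 decimal places.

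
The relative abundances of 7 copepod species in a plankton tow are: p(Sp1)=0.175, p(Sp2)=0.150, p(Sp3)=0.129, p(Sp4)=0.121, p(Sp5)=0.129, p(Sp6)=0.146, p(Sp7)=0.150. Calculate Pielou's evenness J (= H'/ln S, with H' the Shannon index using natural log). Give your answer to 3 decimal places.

0.996

H' = −Σ pᵢ ln pᵢ = −((-0.30502) + (-0.28457) + (-0.26418) + (-0.25555) + (-0.26418) + (-0.28093) + (-0.28457)) = 1.93900 (working shown to 5 dp, full precision carried).
With S = 7 species, ln S = 1.94591, so J = 1.93900/1.94591 = 0.99645, i.e. 0.996 to 3 decimal places.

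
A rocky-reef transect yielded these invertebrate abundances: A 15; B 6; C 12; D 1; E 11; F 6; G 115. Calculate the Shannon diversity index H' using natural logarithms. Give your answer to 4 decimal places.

1.1121

Total N = 15+6+12+1+11+6+115 = 166, so the proportions are 0.090361, 0.036145, 0.072289, 0.006024, 0.066265, 0.036145, 0.692771 (working shown to 6 dp, full precision carried).
Each pᵢ ln pᵢ term: 0.090361×(-2.403938)=-0.217223, 0.036145×(-3.320228)=-0.120008, 0.072289×(-2.627081)=-0.189909, 0.006024×(-5.111988)=-0.030795, 0.066265×(-2.714093)=-0.179850, 0.036145×(-3.320228)=-0.120008, 0.692771×(-0.367056)=-0.254286.
Sum = -1.112079, so H' = 1.1121.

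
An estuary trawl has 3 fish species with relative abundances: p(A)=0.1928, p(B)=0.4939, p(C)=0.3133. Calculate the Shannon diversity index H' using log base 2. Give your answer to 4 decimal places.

Each pᵢ log₂ pᵢ term (working shown to 6 dp, full precision carried): 0.1928×(-2.374823)=-0.457866, 0.4939×(-1.017709)=-0.502647, 0.3133×(-1.674383)=-0.524584.
Sum = -1.485097, so H' = 1.4851.

1.4851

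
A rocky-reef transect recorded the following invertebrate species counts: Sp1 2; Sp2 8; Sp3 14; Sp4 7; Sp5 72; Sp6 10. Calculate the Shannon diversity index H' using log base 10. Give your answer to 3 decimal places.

0.518

Total N = 2+8+14+7+72+10 = 113, so the proportions are 0.0177, 0.0708, 0.12389, 0.06195, 0.63717, 0.0885 (working shown to 5 dp, full precision carried).
Each pᵢ log₁₀ pᵢ term: 0.0177×(-1.75205)=-0.03101, 0.0708×(-1.14999)=-0.08142, 0.12389×(-0.90695)=-0.11237, 0.06195×(-1.20798)=-0.07483, 0.63717×(-0.19575)=-0.12472, 0.0885×(-1.05308)=-0.09319.
Sum = -0.51754, so H' = 0.518.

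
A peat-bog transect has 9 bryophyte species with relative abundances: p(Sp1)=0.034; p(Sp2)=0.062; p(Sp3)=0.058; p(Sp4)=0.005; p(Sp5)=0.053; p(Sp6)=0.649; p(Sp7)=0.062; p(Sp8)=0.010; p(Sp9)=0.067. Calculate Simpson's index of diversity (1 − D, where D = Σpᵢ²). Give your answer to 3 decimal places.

D = 0.034² + 0.062² + 0.058² + 0.005² + 0.053² + 0.649² + 0.062² + 0.01² + 0.067² = 0.00116 + 0.00384 + 0.00336 + 0.00003 + 0.00281 + 0.42120 + 0.00384 + 0.00010 + 0.00449 = 0.44083 (working shown to 5 dp, full precision carried).
So 1 − D = 0.55917, i.e. 0.559 to 3 decimal places.

0.559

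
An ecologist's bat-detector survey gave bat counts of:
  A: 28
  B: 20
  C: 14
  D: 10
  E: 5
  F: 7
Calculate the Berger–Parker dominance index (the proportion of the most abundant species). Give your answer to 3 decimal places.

0.333

Total N = 28+20+14+10+5+7 = 84, so the proportions are 0.33333, 0.2381, 0.16667, 0.11905, 0.05952, 0.08333 (working shown to 5 dp, full precision carried).
The largest proportion is 0.33333, i.e. d = 0.333 to 3 decimal places.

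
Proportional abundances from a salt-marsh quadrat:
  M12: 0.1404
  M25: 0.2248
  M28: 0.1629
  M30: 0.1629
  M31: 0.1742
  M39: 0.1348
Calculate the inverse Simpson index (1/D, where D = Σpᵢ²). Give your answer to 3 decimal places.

D = 0.1404² + 0.2248² + 0.1629² + 0.1629² + 0.1742² + 0.1348² = 0.0197122 + 0.0505350 + 0.0265364 + 0.0265364 + 0.0303456 + 0.0181710 = 0.1718367 (working shown to 7 dp, full precision carried).
So 1/D = 5.81948, i.e. 5.819 to 3 decimal places.

5.819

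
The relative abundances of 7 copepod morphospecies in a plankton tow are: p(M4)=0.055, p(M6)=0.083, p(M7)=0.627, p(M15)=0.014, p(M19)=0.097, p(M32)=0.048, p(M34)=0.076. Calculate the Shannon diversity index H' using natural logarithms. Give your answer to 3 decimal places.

Each pᵢ ln pᵢ term (working shown to 5 dp, full precision carried): 0.055×(-2.90042)=-0.15952, 0.083×(-2.48891)=-0.20658, 0.627×(-0.46681)=-0.29269, 0.014×(-4.26870)=-0.05976, 0.097×(-2.33304)=-0.22631, 0.048×(-3.03655)=-0.14575, 0.076×(-2.57702)=-0.19585.
Sum = -1.28647, so H' = 1.286.

1.286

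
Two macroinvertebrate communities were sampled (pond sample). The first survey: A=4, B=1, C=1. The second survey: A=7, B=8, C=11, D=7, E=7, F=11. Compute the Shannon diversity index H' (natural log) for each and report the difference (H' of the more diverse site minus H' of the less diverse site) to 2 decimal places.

0.90

The first survey: N=6, proportions 0.6667, 0.1667, 0.1667, giving H' = 0.8676 (working shown to 4 dp, full precision carried).
The second survey: N=51, proportions 0.1373, 0.1569, 0.2157, 0.1373, 0.1373, 0.2157, giving H' = 1.7700.
Difference = |0.8676 − 1.7700| = 0.9024, i.e. 0.90 to 2 decimal places.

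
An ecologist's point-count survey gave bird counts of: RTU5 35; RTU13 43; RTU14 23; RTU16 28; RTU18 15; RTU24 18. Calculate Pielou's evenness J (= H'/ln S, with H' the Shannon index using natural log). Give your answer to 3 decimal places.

Total N = 35+43+23+28+15+18 = 162, so the proportions are 0.21605, 0.26543, 0.14198, 0.17284, 0.09259, 0.11111 (working shown to 5 dp, full precision carried).
H' = −Σ pᵢ ln pᵢ = −((-0.33104) + (-0.35207) + (-0.27715) + (-0.30340) + (-0.22033) + (-0.24414)) = 1.72813.
With S = 6 species, ln S = 1.79176, so J = 1.72813/1.79176 = 0.96449, i.e. 0.964 to 3 decimal places.

0.964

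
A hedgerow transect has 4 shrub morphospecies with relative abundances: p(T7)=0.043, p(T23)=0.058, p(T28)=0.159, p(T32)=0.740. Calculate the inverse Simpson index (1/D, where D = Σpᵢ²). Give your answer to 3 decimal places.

D = 0.043² + 0.058² + 0.159² + 0.74² = 0.001849 + 0.003364 + 0.025281 + 0.547600 = 0.578094 (working shown to 6 dp, full precision carried).
So 1/D = 1.72982, i.e. 1.730 to 3 decimal places.

1.730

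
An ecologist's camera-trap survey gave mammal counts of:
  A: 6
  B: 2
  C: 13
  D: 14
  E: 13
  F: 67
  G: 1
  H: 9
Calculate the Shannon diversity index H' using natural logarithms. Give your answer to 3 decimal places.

1.490

Total N = 6+2+13+14+13+67+1+9 = 125, so the proportions are 0.048, 0.016, 0.104, 0.112, 0.104, 0.536, 0.008, 0.072 (working shown to 5 dp, full precision carried).
Each pᵢ ln pᵢ term: 0.048×(-3.03655)=-0.14575, 0.016×(-4.13517)=-0.06616, 0.104×(-2.26336)=-0.23539, 0.112×(-2.18926)=-0.24520, 0.104×(-2.26336)=-0.23539, 0.536×(-0.62362)=-0.33426, 0.008×(-4.82831)=-0.03863, 0.072×(-2.63109)=-0.18944.
Sum = -1.49022, so H' = 1.490.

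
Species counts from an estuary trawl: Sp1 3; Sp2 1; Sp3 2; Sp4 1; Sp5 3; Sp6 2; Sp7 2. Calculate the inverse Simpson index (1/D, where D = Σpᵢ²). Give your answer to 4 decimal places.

6.1250

Total N = 3+1+2+1+3+2+2 = 14, so the proportions are 0.21428571, 0.07142857, 0.14285714, 0.07142857, 0.21428571, 0.14285714, 0.14285714 (working shown to 8 dp, full precision carried).
D = 0.21428571² + 0.07142857² + 0.14285714² + 0.07142857² + 0.21428571² + 0.14285714² + 0.14285714² = 0.04591837 + 0.00510204 + 0.02040816 + 0.00510204 + 0.04591837 + 0.02040816 + 0.02040816 = 0.16326531.
So 1/D = 6.125000, i.e. 6.1250 to 4 decimal places.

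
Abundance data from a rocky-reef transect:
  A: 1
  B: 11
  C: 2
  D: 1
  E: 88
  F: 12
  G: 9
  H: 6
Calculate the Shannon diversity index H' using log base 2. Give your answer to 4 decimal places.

1.6720

Total N = 1+11+2+1+88+12+9+6 = 130, so the proportions are 0.007692, 0.084615, 0.015385, 0.007692, 0.676923, 0.092308, 0.069231, 0.046154 (working shown to 6 dp, full precision carried).
Each pᵢ log₂ pᵢ term: 0.007692×(-7.022368)=-0.054018, 0.084615×(-3.562936)=-0.301479, 0.015385×(-6.022368)=-0.092652, 0.007692×(-7.022368)=-0.054018, 0.676923×(-0.562936)=-0.381065, 0.092308×(-3.437405)=-0.317299, 0.069231×(-3.852443)=-0.266708, 0.046154×(-4.437405)=-0.204803.
Sum = -1.672042, so H' = 1.6720.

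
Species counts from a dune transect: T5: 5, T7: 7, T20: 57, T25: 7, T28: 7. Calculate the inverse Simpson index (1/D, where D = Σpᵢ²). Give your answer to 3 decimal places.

Total N = 5+7+57+7+7 = 83, so the proportions are 0.060241, 0.084337, 0.686747, 0.084337, 0.084337 (working shown to 6 dp, full precision carried).
D = 0.060241² + 0.084337² + 0.686747² + 0.084337² + 0.084337² = 0.003629 + 0.007113 + 0.471621 + 0.007113 + 0.007113 = 0.496589.
So 1/D = 2.01374, i.e. 2.014 to 3 decimal places.

2.014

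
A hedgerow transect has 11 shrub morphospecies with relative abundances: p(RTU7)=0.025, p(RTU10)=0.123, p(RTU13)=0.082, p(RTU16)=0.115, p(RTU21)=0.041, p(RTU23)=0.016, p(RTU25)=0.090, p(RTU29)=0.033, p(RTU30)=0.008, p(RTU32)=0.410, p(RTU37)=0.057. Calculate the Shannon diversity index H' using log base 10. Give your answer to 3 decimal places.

Each pᵢ log₁₀ pᵢ term (working shown to 5 dp, full precision carried): 0.025×(-1.60206)=-0.04005, 0.123×(-0.91009)=-0.11194, 0.082×(-1.08619)=-0.08907, 0.115×(-0.93930)=-0.10802, 0.041×(-1.38722)=-0.05688, 0.016×(-1.79588)=-0.02873, 0.09×(-1.04576)=-0.09412, 0.033×(-1.48149)=-0.04889, 0.008×(-2.09691)=-0.01678, 0.41×(-0.38722)=-0.15876, 0.057×(-1.24413)=-0.07092.
Sum = -0.82415, so H' = 0.824.

0.824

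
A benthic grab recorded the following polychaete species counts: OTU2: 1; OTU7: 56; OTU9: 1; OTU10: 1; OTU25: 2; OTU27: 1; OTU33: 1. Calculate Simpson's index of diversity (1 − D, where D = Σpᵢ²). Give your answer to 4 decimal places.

0.2076

Total N = 1+56+1+1+2+1+1 = 63, so the proportions are 0.015873, 0.888889, 0.015873, 0.015873, 0.031746, 0.015873, 0.015873 (working shown to 6 dp, full precision carried).
D = 0.015873² + 0.888889² + 0.015873² + 0.015873² + 0.031746² + 0.015873² + 0.015873² = 0.000252 + 0.790123 + 0.000252 + 0.000252 + 0.001008 + 0.000252 + 0.000252 = 0.792391.
So 1 − D = 0.207609, i.e. 0.2076 to 4 decimal places.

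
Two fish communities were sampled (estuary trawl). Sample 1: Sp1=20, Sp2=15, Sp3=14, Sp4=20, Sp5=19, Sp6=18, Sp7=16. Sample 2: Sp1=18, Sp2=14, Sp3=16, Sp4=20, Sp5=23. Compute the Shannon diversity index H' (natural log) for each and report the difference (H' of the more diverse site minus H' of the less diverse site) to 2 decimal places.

Sample 1: N=122, proportions 0.1639, 0.123, 0.1148, 0.1639, 0.1557, 0.1475, 0.1311, giving H' = 1.9374 (working shown to 4 dp, full precision carried).
Sample 2: N=91, proportions 0.1978, 0.1538, 0.1758, 0.2198, 0.2527, giving H' = 1.5948.
Difference = |1.9374 − 1.5948| = 0.3426, i.e. 0.34 to 2 decimal places.

0.34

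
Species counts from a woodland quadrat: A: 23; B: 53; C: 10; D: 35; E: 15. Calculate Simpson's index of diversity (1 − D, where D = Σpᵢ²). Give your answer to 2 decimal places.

Total N = 23+53+10+35+15 = 136, so the proportions are 0.1691, 0.3897, 0.0735, 0.2574, 0.1103 (working shown to 4 dp, full precision carried).
D = 0.1691² + 0.3897² + 0.0735² + 0.2574² + 0.1103² = 0.0286 + 0.1519 + 0.0054 + 0.0662 + 0.0122 = 0.2643.
So 1 − D = 0.7357, i.e. 0.74 to 2 decimal places.

0.74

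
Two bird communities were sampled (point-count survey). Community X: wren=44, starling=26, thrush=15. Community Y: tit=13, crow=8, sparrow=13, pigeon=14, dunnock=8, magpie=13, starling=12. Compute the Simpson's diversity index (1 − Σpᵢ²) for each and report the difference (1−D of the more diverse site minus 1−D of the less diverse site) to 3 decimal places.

0.244

Community X: N=85, proportions 0.517647, 0.305882, 0.176471, giving 1−D = 0.607336 (working shown to 6 dp, full precision carried).
Community Y: N=81, proportions 0.160494, 0.098765, 0.160494, 0.17284, 0.098765, 0.160494, 0.148148, giving 1−D = 0.851395.
Difference = |0.607336 − 0.851395| = 0.244059, i.e. 0.244 to 3 decimal places.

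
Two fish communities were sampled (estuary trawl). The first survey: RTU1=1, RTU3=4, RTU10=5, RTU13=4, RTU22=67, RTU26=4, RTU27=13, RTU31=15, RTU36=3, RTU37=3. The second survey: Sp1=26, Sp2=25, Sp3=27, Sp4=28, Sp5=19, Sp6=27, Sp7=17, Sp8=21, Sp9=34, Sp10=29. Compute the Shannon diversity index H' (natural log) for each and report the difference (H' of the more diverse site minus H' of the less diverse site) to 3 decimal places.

The first survey: N=119, proportions 0.0084, 0.03361, 0.04202, 0.03361, 0.56303, 0.03361, 0.10924, 0.12605, 0.02521, 0.02521, giving H' = 1.52741 (working shown to 5 dp, full precision carried).
The second survey: N=253, proportions 0.10277, 0.09881, 0.10672, 0.11067, 0.0751, 0.10672, 0.06719, 0.083, 0.13439, 0.11462, giving H' = 2.28418.
Difference = |1.52741 − 2.28418| = 0.75677, i.e. 0.757 to 3 decimal places.

0.757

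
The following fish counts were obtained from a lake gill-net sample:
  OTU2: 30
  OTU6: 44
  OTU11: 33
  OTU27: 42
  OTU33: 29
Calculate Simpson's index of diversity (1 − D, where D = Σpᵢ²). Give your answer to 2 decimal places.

0.79

Total N = 30+44+33+42+29 = 178, so the proportions are 0.1685, 0.2472, 0.1854, 0.236, 0.1629 (working shown to 4 dp, full precision carried).
D = 0.1685² + 0.2472² + 0.1854² + 0.236² + 0.1629² = 0.0284 + 0.0611 + 0.0344 + 0.0557 + 0.0265 = 0.2061.
So 1 − D = 0.7939, i.e. 0.79 to 2 decimal places.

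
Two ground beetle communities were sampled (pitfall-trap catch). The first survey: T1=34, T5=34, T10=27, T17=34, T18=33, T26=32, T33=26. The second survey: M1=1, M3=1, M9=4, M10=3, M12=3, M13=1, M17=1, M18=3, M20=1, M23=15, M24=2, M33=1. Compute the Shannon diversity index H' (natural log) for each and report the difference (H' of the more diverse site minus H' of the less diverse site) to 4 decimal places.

The first survey: N=220, proportions 0.154545, 0.154545, 0.122727, 0.154545, 0.15, 0.145455, 0.118182, giving H' = 1.940559 (working shown to 6 dp, full precision carried).
The second survey: N=36, proportions 0.027778, 0.027778, 0.111111, 0.083333, 0.083333, 0.027778, 0.027778, 0.083333, 0.027778, 0.416667, 0.055556, 0.027778, giving H' = 1.987971.
Difference = |1.940559 − 1.987971| = 0.047412, i.e. 0.0474 to 4 decimal places.

0.0474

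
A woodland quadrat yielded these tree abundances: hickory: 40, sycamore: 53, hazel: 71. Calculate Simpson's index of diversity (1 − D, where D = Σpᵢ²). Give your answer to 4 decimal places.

Total N = 40+53+71 = 164, so the proportions are 0.243902, 0.323171, 0.432927 (working shown to 6 dp, full precision carried).
D = 0.243902² + 0.323171² + 0.432927² = 0.059488 + 0.104439 + 0.187426 = 0.351353.
So 1 − D = 0.648647, i.e. 0.6486 to 4 decimal places.

0.6486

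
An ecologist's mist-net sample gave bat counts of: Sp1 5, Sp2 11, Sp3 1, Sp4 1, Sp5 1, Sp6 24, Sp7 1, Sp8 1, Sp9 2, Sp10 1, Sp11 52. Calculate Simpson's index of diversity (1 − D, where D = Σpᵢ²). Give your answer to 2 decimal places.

Total N = 5+11+1+1+1+24+1+1+2+1+52 = 100, so the proportions are 0.05, 0.11, 0.01, 0.01, 0.01, 0.24, 0.01, 0.01, 0.02, 0.01, 0.52 (working shown to 4 dp, full precision carried).
D = 0.05² + 0.11² + 0.01² + 0.01² + 0.01² + 0.24² + 0.01² + 0.01² + 0.02² + 0.01² + 0.52² = 0.0025 + 0.0121 + 0.0001 + 0.0001 + 0.0001 + 0.0576 + 0.0001 + 0.0001 + 0.0004 + 0.0001 + 0.2704 = 0.3436.
So 1 − D = 0.6564, i.e. 0.66 to 2 decimal places.

0.66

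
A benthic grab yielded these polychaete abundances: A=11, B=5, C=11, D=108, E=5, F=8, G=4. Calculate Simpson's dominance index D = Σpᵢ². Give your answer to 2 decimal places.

0.52

Total N = 11+5+11+108+5+8+4 = 152, so the proportions are 0.0724, 0.0329, 0.0724, 0.7105, 0.0329, 0.0526, 0.0263 (working shown to 4 dp, full precision carried).
D = 0.0724² + 0.0329² + 0.0724² + 0.7105² + 0.0329² + 0.0526² + 0.0263² = 0.0052 + 0.0011 + 0.0052 + 0.5048 + 0.0011 + 0.0028 + 0.0007 = 0.5209.
To 2 decimal places, D = 0.52.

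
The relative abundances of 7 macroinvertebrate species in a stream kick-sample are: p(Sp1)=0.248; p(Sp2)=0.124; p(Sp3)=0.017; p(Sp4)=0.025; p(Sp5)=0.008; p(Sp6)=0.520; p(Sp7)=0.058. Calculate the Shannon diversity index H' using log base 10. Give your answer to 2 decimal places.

Each pᵢ log₁₀ pᵢ term (working shown to 4 dp, full precision carried): 0.248×(-0.6055)=-0.1502, 0.124×(-0.9066)=-0.1124, 0.017×(-1.7696)=-0.0301, 0.025×(-1.6021)=-0.0401, 0.008×(-2.0969)=-0.0168, 0.52×(-0.2840)=-0.1477, 0.058×(-1.2366)=-0.0717.
Sum = -0.5689, so H' = 0.57.

0.57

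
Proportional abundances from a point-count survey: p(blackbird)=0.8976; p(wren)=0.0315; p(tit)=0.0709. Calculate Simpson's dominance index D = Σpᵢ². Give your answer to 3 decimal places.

0.812

D = 0.8976² + 0.0315² + 0.0709² = 0.80569 + 0.00099 + 0.00503 = 0.81170 (working shown to 5 dp, full precision carried).
To 3 decimal places, D = 0.812.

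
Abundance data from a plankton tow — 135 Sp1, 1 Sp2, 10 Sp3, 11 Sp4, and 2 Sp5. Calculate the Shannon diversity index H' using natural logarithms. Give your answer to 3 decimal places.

Total N = 135+1+10+11+2 = 159, so the proportions are 0.84906, 0.00629, 0.06289, 0.06918, 0.01258 (working shown to 5 dp, full precision carried).
Each pᵢ ln pᵢ term: 0.84906×(-0.16363)=-0.13893, 0.00629×(-5.06890)=-0.03188, 0.06289×(-2.76632)=-0.17398, 0.06918×(-2.67101)=-0.18479, 0.01258×(-4.37576)=-0.05504.
Sum = -0.58462, so H' = 0.585.

0.585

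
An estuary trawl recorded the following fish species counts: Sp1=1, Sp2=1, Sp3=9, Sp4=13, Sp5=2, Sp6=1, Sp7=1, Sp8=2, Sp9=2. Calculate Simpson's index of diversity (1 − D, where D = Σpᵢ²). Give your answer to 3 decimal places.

Total N = 1+1+9+13+2+1+1+2+2 = 32, so the proportions are 0.03125, 0.03125, 0.28125, 0.40625, 0.0625, 0.03125, 0.03125, 0.0625, 0.0625 (working shown to 5 dp, full precision carried).
D = 0.03125² + 0.03125² + 0.28125² + 0.40625² + 0.0625² + 0.03125² + 0.03125² + 0.0625² + 0.0625² = 0.00098 + 0.00098 + 0.07910 + 0.16504 + 0.00391 + 0.00098 + 0.00098 + 0.00391 + 0.00391 = 0.25977.
So 1 − D = 0.74023, i.e. 0.740 to 3 decimal places.

0.740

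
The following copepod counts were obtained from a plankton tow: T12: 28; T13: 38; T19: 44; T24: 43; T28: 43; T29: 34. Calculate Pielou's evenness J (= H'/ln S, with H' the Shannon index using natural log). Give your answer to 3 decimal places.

0.993

Total N = 28+38+44+43+43+34 = 230, so the proportions are 0.12174, 0.16522, 0.1913, 0.18696, 0.18696, 0.14783 (working shown to 5 dp, full precision carried).
H' = −Σ pᵢ ln pᵢ = −((-0.25637) + (-0.29747) + (-0.31640) + (-0.31350) + (-0.31350) + (-0.28260)) = 1.77985.
With S = 6 species, ln S = 1.79176, so J = 1.77985/1.79176 = 0.99335, i.e. 0.993 to 3 decimal places.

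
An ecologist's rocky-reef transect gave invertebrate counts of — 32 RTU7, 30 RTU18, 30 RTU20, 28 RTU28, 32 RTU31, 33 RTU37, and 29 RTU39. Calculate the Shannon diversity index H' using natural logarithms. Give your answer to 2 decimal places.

Total N = 32+30+30+28+32+33+29 = 214, so the proportions are 0.1495, 0.1402, 0.1402, 0.1308, 0.1495, 0.1542, 0.1355 (working shown to 4 dp, full precision carried).
Each pᵢ ln pᵢ term: 0.1495×(-1.9002)=-0.2841, 0.1402×(-1.9648)=-0.2754, 0.1402×(-1.9648)=-0.2754, 0.1308×(-2.0338)=-0.2661, 0.1495×(-1.9002)=-0.2841, 0.1542×(-1.8695)=-0.2883, 0.1355×(-1.9987)=-0.2708.
Sum = -1.9444, so H' = 1.94.

1.94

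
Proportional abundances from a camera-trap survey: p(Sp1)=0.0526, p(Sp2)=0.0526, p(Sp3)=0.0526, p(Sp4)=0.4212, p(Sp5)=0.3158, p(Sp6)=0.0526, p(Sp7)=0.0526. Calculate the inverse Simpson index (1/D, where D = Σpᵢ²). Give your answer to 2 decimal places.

D = 0.0526² + 0.0526² + 0.0526² + 0.4212² + 0.3158² + 0.0526² + 0.0526² = 0.002767 + 0.002767 + 0.002767 + 0.177409 + 0.099730 + 0.002767 + 0.002767 = 0.290973 (working shown to 6 dp, full precision carried).
So 1/D = 3.4367, i.e. 3.44 to 2 decimal places.

3.44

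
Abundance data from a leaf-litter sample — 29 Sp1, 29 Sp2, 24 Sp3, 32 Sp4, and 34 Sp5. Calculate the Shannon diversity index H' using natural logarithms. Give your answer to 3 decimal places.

Total N = 29+29+24+32+34 = 148, so the proportions are 0.19595, 0.19595, 0.16216, 0.21622, 0.22973 (working shown to 5 dp, full precision carried).
Each pᵢ ln pᵢ term: 0.19595×(-1.62992)=-0.31938, 0.19595×(-1.62992)=-0.31938, 0.16216×(-1.81916)=-0.29500, 0.21622×(-1.53148)=-0.33113, 0.22973×(-1.47085)=-0.33790.
Sum = -1.60278, so H' = 1.603.

1.603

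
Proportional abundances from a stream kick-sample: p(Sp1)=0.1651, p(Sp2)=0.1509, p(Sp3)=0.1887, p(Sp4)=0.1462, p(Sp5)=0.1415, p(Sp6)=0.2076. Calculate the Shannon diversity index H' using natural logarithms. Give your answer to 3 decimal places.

Each pᵢ ln pᵢ term (working shown to 5 dp, full precision carried): 0.1651×(-1.80120)=-0.29738, 0.1509×(-1.89114)=-0.28537, 0.1887×(-1.66760)=-0.31468, 0.1462×(-1.92278)=-0.28111, 0.1415×(-1.95546)=-0.27670, 0.2076×(-1.57214)=-0.32638.
Sum = -1.78161, so H' = 1.782.

1.782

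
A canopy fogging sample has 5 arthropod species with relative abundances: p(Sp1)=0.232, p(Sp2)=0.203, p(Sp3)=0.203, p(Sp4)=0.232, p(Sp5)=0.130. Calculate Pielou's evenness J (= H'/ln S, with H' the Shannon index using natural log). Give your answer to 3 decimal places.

H' = −Σ pᵢ ln pᵢ = −((-0.33896) + (-0.32369) + (-0.32369) + (-0.33896) + (-0.26523)) = 1.59053 (working shown to 5 dp, full precision carried).
With S = 5 species, ln S = 1.60944, so J = 1.59053/1.60944 = 0.98825, i.e. 0.988 to 3 decimal places.

0.988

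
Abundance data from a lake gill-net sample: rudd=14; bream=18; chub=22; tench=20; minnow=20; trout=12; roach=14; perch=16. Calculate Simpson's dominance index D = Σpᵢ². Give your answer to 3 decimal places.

Total N = 14+18+22+20+20+12+14+16 = 136, so the proportions are 0.10294, 0.13235, 0.16176, 0.14706, 0.14706, 0.08824, 0.10294, 0.11765 (working shown to 5 dp, full precision carried).
D = 0.10294² + 0.13235² + 0.16176² + 0.14706² + 0.14706² + 0.08824² + 0.10294² + 0.11765² = 0.01060 + 0.01752 + 0.02617 + 0.02163 + 0.02163 + 0.00779 + 0.01060 + 0.01384 = 0.12976.
To 3 decimal places, D = 0.130.

0.130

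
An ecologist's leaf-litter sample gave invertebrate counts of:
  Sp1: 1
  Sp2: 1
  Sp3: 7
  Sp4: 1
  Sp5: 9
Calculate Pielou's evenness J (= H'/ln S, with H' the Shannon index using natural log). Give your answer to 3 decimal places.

0.737

Total N = 1+1+7+1+9 = 19, so the proportions are 0.05263, 0.05263, 0.36842, 0.05263, 0.47368 (working shown to 5 dp, full precision carried).
H' = −Σ pᵢ ln pᵢ = −((-0.15497) + (-0.15497) + (-0.36788) + (-0.15497) + (-0.35394)) = 1.18673.
With S = 5 species, ln S = 1.60944, so J = 1.18673/1.60944 = 0.73736, i.e. 0.737 to 3 decimal places.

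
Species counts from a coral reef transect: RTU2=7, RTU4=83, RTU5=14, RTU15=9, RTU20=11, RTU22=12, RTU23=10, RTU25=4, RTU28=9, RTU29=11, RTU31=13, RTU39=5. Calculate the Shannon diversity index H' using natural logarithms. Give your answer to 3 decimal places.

1.995

Total N = 7+83+14+9+11+12+10+4+9+11+13+5 = 188, so the proportions are 0.03723, 0.44149, 0.07447, 0.04787, 0.05851, 0.06383, 0.05319, 0.02128, 0.04787, 0.05851, 0.06915, 0.0266 (working shown to 5 dp, full precision carried).
Each pᵢ ln pᵢ term: 0.03723×(-3.29053)=-0.12252, 0.44149×(-0.81760)=-0.36096, 0.07447×(-2.59738)=-0.19342, 0.04787×(-3.03922)=-0.14549, 0.05851×(-2.83855)=-0.16609, 0.06383×(-2.75154)=-0.17563, 0.05319×(-2.93386)=-0.15606, 0.02128×(-3.85015)=-0.08192, 0.04787×(-3.03922)=-0.14549, 0.05851×(-2.83855)=-0.16609, 0.06915×(-2.67149)=-0.18473, 0.0266×(-3.62700)=-0.09646.
Sum = -1.99486, so H' = 1.995.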